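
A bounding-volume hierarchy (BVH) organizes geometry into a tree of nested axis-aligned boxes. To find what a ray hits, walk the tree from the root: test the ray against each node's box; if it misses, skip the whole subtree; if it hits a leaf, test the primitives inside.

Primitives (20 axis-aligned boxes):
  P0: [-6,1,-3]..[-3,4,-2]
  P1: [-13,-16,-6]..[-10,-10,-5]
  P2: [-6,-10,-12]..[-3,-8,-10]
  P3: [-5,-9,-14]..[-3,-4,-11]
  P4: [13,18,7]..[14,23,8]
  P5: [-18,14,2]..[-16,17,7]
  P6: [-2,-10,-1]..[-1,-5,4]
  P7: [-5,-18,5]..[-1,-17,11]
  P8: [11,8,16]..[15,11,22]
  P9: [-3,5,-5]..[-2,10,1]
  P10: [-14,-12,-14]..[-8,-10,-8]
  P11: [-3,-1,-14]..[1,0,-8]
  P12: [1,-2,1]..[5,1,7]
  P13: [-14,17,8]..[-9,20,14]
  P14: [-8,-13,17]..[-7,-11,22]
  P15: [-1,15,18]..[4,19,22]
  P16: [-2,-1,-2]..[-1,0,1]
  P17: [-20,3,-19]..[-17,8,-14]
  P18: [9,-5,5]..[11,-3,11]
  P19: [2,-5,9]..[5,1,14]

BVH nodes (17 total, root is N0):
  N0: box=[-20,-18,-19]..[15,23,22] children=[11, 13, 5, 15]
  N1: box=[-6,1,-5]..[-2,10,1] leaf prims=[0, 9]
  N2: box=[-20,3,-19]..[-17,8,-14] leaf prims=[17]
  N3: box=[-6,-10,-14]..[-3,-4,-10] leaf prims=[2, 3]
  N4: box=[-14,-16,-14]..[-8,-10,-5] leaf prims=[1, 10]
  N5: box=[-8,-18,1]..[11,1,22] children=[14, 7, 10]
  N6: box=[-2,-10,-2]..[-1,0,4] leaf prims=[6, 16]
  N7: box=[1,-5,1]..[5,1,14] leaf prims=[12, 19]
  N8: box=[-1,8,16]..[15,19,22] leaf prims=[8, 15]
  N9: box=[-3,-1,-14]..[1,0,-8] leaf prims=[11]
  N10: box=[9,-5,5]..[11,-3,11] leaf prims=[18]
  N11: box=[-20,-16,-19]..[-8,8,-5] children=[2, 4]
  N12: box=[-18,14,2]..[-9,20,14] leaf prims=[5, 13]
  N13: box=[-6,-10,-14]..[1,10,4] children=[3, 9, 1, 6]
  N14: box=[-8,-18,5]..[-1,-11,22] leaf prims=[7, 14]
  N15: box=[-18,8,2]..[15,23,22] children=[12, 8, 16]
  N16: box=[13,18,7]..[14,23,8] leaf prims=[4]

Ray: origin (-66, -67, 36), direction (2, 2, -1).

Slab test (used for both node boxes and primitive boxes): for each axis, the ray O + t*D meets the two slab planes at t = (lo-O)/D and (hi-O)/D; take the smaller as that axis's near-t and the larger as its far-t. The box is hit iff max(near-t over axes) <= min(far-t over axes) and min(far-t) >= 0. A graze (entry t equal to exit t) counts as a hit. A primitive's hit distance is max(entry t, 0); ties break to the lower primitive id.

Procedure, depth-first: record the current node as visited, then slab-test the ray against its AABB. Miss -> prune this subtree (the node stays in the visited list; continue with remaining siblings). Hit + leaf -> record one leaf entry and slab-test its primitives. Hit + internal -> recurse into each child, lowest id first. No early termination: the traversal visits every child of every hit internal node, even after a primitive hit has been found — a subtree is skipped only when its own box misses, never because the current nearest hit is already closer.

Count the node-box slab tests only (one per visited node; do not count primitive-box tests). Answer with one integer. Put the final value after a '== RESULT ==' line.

Walk:
N0 x:[23,81/2] y:[49/2,45] z:[14,55] -> hit [49/2,81/2], descend [5, 11, 13, 15]
  N5 x:[29,77/2] y:[49/2,34] z:[14,35] -> hit [29,34], descend [7, 10, 14]
    N7 x:[67/2,71/2] y:[31,34] z:[22,35] -> hit [67/2,34] leaf, test {P12@t=67/2, P19(miss)}
    N10 x:[75/2,77/2] y:[31,32] z:[25,31] -> miss, prune
    N14 x:[29,65/2] y:[49/2,28] z:[14,31] -> miss, prune
  N11 x:[23,29] y:[51/2,75/2] z:[41,55] -> miss, prune
  N13 x:[30,67/2] y:[57/2,77/2] z:[32,50] -> hit [32,67/2], descend [1, 3, 6, 9]
    N1 x:[30,32] y:[34,77/2] z:[35,41] -> miss, prune
    N3 x:[30,63/2] y:[57/2,63/2] z:[46,50] -> miss, prune
    N6 x:[32,65/2] y:[57/2,67/2] z:[32,38] -> hit [32,65/2] leaf, test {P6(miss), P16(miss)}
    N9 x:[63/2,67/2] y:[33,67/2] z:[44,50] -> miss, prune
  N15 x:[24,81/2] y:[75/2,45] z:[14,34] -> miss, prune

12 AABB tests over nodes [0, 5, 7, 10, 14, 11, 13, 1, 3, 6, 9, 15]; 2 leaves entered; closest P12.

== RESULT ==
12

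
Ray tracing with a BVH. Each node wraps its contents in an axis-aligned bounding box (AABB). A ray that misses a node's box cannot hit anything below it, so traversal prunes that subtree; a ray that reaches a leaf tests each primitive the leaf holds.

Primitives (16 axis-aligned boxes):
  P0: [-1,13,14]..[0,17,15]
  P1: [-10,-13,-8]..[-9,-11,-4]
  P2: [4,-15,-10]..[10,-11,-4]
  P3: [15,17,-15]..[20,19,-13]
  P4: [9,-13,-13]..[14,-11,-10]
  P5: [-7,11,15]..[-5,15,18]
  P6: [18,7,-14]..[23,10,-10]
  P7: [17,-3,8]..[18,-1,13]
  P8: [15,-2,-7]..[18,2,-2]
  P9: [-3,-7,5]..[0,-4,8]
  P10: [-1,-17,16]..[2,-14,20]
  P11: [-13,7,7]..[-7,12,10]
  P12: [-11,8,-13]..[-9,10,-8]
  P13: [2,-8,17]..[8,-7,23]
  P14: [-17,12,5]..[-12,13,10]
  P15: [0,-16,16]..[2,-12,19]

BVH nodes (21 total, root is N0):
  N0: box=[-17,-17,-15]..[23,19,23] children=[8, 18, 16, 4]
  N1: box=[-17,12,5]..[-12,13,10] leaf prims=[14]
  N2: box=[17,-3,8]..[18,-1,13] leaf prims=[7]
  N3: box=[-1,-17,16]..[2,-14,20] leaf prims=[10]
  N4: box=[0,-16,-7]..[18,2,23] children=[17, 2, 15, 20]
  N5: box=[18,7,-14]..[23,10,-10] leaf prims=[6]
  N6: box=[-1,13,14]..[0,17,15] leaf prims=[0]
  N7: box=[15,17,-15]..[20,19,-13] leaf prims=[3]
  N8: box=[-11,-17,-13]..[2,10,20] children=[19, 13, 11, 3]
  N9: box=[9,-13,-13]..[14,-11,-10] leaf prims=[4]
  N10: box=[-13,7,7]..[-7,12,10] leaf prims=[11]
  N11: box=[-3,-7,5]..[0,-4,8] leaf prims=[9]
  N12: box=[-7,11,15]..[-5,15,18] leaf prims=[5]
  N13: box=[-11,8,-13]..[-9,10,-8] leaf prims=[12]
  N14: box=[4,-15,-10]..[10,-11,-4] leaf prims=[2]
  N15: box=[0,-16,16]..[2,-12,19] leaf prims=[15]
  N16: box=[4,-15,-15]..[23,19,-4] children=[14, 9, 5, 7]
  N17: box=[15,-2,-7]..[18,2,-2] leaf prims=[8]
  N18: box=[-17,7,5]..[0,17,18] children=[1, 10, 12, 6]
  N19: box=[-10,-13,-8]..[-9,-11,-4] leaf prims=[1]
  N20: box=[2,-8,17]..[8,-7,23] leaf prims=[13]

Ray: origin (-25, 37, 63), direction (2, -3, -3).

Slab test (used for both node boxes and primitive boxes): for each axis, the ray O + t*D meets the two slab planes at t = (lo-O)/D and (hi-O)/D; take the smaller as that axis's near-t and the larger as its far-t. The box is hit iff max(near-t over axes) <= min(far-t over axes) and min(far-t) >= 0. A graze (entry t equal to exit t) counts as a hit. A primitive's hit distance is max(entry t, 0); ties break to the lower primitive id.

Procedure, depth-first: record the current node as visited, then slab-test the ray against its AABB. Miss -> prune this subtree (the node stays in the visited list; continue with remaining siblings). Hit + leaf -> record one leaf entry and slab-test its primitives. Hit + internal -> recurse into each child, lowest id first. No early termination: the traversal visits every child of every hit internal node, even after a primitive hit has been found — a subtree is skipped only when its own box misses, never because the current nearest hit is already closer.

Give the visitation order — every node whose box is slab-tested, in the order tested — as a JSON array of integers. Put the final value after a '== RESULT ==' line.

Trace the traversal:
N0 x:[4,24] y:[6,18] z:[40/3,26] -> hit [40/3,18], descend [4, 8, 16, 18]
  N4 x:[25/2,43/2] y:[35/3,53/3] z:[40/3,70/3] -> hit [40/3,53/3], descend [2, 15, 17, 20]
    N2 x:[21,43/2] y:[38/3,40/3] z:[50/3,55/3] -> miss, prune
    N15 x:[25/2,27/2] y:[49/3,53/3] z:[44/3,47/3] -> miss, prune
    N17 x:[20,43/2] y:[35/3,13] z:[65/3,70/3] -> miss, prune
    N20 x:[27/2,33/2] y:[44/3,15] z:[40/3,46/3] -> hit [44/3,15] leaf, test {P13@t=44/3}
  N8 x:[7,27/2] y:[9,18] z:[43/3,76/3] -> miss, prune
  N16 x:[29/2,24] y:[6,52/3] z:[67/3,26] -> miss, prune
  N18 x:[4,25/2] y:[20/3,10] z:[15,58/3] -> miss, prune

order=[0, 4, 2, 15, 17, 20, 8, 16, 18]  |boxes|=9  |leaves|=1  hit=P13

== RESULT ==
[0, 4, 2, 15, 17, 20, 8, 16, 18]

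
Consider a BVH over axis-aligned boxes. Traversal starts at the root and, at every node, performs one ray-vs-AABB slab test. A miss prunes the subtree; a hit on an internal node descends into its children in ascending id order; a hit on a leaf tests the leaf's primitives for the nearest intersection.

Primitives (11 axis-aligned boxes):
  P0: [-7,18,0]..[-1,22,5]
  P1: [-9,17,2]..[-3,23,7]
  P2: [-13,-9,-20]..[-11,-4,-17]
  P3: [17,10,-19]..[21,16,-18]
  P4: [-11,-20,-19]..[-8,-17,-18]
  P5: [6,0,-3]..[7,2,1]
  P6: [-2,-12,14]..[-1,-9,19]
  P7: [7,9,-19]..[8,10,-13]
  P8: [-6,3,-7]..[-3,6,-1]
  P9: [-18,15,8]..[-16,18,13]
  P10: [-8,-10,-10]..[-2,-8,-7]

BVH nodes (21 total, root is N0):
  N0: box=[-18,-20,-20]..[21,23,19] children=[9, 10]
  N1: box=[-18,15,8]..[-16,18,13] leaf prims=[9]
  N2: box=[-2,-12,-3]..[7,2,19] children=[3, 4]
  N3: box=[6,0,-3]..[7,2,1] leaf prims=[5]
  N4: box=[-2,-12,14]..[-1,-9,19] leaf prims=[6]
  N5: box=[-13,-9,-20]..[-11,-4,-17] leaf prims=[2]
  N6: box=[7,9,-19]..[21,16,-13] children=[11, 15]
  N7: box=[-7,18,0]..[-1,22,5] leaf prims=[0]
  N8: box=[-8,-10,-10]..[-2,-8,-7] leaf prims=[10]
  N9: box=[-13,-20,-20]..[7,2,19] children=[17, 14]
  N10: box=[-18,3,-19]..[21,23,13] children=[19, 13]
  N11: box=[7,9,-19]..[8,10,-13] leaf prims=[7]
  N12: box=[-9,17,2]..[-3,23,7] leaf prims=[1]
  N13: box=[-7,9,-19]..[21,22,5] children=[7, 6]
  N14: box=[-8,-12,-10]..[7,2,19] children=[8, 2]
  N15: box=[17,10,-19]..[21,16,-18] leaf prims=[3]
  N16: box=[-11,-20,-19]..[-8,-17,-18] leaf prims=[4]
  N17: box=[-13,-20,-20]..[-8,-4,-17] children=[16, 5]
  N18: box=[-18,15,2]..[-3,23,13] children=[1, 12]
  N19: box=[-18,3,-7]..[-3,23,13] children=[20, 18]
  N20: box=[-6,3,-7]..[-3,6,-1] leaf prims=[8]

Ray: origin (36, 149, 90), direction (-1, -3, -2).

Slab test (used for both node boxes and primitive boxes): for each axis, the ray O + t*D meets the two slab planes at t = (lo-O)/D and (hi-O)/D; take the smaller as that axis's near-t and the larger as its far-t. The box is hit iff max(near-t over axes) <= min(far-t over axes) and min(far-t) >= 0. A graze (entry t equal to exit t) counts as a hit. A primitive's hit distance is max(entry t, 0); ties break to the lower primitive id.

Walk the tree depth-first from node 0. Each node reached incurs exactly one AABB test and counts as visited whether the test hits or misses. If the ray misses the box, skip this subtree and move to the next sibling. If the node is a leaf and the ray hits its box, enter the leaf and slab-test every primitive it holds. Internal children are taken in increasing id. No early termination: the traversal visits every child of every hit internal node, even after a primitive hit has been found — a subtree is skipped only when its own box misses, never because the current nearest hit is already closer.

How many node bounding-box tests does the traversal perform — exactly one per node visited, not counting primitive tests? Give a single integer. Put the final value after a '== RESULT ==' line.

Traverse from the root:
N0 x:[15,54] y:[42,169/3] z:[71/2,55] -> hit [42,54], descend [9, 10]
  N9 x:[29,49] y:[49,169/3] z:[71/2,55] -> hit [49,49], descend [14, 17]
    N14 x:[29,44] y:[49,161/3] z:[71/2,50] -> miss, prune
    N17 x:[44,49] y:[51,169/3] z:[107/2,55] -> miss, prune
  N10 x:[15,54] y:[42,146/3] z:[77/2,109/2] -> hit [42,146/3], descend [13, 19]
    N13 x:[15,43] y:[127/3,140/3] z:[85/2,109/2] -> hit [85/2,43], descend [6, 7]
      N6 x:[15,29] y:[133/3,140/3] z:[103/2,109/2] -> miss, prune
      N7 x:[37,43] y:[127/3,131/3] z:[85/2,45] -> hit [85/2,43] leaf, test {P0@t=85/2}
    N19 x:[39,54] y:[42,146/3] z:[77/2,97/2] -> hit [42,97/2], descend [18, 20]
      N18 x:[39,54] y:[42,134/3] z:[77/2,44] -> hit [42,44], descend [1, 12]
        N1 x:[52,54] y:[131/3,134/3] z:[77/2,41] -> miss, prune
        N12 x:[39,45] y:[42,44] z:[83/2,44] -> hit [42,44] leaf, test {P1@t=42}
      N20 x:[39,42] y:[143/3,146/3] z:[91/2,97/2] -> miss, prune

Summary -> nodes [0, 9, 14, 17, 10, 13, 6, 7, 19, 18, 1, 12, 20]; box-tests=13; leaf-entries=2; first=P1

== RESULT ==
13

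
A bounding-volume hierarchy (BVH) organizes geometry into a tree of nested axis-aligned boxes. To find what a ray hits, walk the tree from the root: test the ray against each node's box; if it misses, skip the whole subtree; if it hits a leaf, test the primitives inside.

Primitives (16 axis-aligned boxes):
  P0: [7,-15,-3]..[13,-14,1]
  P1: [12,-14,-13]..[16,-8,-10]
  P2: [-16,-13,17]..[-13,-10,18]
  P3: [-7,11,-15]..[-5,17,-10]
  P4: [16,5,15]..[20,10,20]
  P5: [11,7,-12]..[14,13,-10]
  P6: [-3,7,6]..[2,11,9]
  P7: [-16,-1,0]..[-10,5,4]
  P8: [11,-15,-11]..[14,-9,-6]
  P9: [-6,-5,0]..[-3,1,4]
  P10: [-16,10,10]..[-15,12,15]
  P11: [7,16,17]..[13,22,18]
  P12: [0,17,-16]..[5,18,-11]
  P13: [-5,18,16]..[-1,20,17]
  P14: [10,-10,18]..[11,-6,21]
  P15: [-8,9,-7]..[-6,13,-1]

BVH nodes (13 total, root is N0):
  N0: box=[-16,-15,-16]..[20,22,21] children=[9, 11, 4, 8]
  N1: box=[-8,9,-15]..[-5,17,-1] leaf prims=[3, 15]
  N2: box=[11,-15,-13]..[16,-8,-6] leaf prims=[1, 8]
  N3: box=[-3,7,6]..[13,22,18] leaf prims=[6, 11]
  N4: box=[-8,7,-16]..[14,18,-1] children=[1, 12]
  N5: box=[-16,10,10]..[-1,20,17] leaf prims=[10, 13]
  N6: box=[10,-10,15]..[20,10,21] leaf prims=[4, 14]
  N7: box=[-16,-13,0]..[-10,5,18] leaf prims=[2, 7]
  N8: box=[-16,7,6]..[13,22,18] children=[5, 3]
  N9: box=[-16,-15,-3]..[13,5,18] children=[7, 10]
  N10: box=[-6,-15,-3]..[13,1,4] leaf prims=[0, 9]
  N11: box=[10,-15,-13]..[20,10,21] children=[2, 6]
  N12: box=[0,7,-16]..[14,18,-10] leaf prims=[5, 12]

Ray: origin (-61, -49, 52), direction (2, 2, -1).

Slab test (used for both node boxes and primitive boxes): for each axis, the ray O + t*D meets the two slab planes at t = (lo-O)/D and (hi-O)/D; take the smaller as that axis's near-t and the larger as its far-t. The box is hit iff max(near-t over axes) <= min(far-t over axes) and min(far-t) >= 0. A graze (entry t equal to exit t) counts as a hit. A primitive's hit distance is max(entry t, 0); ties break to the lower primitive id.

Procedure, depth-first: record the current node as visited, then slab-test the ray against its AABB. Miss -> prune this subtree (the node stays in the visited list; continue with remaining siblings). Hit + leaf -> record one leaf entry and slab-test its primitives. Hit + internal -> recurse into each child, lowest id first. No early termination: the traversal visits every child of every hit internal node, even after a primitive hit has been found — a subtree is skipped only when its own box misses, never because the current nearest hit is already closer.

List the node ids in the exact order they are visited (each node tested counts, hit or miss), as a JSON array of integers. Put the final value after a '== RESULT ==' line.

Trace the traversal:
N0 x:[45/2,81/2] y:[17,71/2] z:[31,68] -> hit [31,71/2], descend [4, 8, 9, 11]
  N4 x:[53/2,75/2] y:[28,67/2] z:[53,68] -> miss, prune
  N8 x:[45/2,37] y:[28,71/2] z:[34,46] -> hit [34,71/2], descend [3, 5]
    N3 x:[29,37] y:[28,71/2] z:[34,46] -> hit [34,71/2] leaf, test {P6(miss), P11@t=34}
    N5 x:[45/2,30] y:[59/2,69/2] z:[35,42] -> miss, prune
  N9 x:[45/2,37] y:[17,27] z:[34,55] -> miss, prune
  N11 x:[71/2,81/2] y:[17,59/2] z:[31,65] -> miss, prune

Summary -> nodes [0, 4, 8, 3, 5, 9, 11]; box-tests=7; leaf-entries=1; first=P11

== RESULT ==
[0, 4, 8, 3, 5, 9, 11]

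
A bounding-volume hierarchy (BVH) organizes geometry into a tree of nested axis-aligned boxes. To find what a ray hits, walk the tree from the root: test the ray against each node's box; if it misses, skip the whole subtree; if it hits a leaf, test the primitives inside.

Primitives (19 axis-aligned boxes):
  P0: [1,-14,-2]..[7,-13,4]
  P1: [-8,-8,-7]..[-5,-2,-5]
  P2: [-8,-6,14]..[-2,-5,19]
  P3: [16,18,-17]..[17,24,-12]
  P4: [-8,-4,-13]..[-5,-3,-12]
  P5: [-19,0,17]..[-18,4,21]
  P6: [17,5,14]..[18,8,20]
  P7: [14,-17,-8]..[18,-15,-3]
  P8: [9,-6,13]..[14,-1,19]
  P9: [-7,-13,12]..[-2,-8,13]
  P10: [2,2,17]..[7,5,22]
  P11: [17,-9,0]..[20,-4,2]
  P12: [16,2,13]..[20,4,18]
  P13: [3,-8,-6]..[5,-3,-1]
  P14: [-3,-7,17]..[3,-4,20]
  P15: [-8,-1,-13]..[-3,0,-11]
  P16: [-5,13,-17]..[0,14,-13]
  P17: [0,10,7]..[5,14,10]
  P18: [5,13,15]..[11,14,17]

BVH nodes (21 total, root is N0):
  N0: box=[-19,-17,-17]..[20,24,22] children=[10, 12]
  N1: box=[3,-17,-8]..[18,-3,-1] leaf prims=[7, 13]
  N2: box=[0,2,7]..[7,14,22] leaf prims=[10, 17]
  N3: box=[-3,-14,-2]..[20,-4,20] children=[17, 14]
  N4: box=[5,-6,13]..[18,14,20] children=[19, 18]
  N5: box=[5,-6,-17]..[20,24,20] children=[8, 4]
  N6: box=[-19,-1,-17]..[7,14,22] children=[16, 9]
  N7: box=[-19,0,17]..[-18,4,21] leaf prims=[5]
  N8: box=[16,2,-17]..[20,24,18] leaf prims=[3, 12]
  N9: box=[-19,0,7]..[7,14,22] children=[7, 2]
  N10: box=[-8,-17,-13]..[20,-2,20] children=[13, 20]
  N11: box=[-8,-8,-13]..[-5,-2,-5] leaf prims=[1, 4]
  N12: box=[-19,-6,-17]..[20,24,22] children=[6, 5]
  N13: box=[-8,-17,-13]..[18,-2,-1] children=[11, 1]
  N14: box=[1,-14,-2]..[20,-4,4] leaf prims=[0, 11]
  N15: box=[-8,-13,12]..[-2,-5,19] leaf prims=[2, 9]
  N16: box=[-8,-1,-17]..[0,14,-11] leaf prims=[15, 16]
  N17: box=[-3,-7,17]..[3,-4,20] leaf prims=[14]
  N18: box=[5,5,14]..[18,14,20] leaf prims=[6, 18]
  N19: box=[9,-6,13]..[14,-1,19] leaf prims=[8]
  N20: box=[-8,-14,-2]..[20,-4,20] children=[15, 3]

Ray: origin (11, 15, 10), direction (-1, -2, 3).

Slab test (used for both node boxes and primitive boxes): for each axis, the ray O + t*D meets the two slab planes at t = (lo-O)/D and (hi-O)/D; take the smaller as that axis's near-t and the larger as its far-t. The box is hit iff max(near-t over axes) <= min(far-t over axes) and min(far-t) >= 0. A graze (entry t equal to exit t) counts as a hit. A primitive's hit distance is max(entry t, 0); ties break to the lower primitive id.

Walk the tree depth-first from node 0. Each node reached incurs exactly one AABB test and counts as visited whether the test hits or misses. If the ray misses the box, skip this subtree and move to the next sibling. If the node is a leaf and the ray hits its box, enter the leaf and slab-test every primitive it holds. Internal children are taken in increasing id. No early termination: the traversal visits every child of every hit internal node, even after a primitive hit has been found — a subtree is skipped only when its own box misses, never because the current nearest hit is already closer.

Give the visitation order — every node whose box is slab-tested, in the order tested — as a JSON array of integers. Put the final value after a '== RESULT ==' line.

Traverse from the root:
N0 x:[-9,30] y:[-9/2,16] z:[-9,4] -> hit [-9/2,4], descend [10, 12]
  N10 x:[-9,19] y:[17/2,16] z:[-23/3,10/3] -> miss, prune
  N12 x:[-9,30] y:[-9/2,21/2] z:[-9,4] -> hit [-9/2,4], descend [5, 6]
    N5 x:[-9,6] y:[-9/2,21/2] z:[-9,10/3] -> hit [-9/2,10/3], descend [4, 8]
      N4 x:[-7,6] y:[1/2,21/2] z:[1,10/3] -> hit [1,10/3], descend [18, 19]
        N18 x:[-7,6] y:[1/2,5] z:[4/3,10/3] -> hit [4/3,10/3] leaf, test {P6(miss), P18(miss)}
        N19 x:[-3,2] y:[8,21/2] z:[1,3] -> miss, prune
      N8 x:[-9,-5] y:[-9/2,13/2] z:[-9,8/3] -> miss, prune
    N6 x:[4,30] y:[1/2,8] z:[-9,4] -> hit [4,4], descend [9, 16]
      N9 x:[4,30] y:[1/2,15/2] z:[-1,4] -> hit [4,4], descend [2, 7]
        N2 x:[4,11] y:[1/2,13/2] z:[-1,4] -> hit [4,4] leaf, test {P10(miss), P17(miss)}
        N7 x:[29,30] y:[11/2,15/2] z:[7/3,11/3] -> miss, prune
      N16 x:[11,19] y:[1/2,8] z:[-9,-7] -> miss, prune

Visited [0, 10, 12, 5, 4, 18, 19, 8, 6, 9, 2, 7, 16]. Tests: 13 box, 2 leaf. Nearest: miss.

== RESULT ==
[0, 10, 12, 5, 4, 18, 19, 8, 6, 9, 2, 7, 16]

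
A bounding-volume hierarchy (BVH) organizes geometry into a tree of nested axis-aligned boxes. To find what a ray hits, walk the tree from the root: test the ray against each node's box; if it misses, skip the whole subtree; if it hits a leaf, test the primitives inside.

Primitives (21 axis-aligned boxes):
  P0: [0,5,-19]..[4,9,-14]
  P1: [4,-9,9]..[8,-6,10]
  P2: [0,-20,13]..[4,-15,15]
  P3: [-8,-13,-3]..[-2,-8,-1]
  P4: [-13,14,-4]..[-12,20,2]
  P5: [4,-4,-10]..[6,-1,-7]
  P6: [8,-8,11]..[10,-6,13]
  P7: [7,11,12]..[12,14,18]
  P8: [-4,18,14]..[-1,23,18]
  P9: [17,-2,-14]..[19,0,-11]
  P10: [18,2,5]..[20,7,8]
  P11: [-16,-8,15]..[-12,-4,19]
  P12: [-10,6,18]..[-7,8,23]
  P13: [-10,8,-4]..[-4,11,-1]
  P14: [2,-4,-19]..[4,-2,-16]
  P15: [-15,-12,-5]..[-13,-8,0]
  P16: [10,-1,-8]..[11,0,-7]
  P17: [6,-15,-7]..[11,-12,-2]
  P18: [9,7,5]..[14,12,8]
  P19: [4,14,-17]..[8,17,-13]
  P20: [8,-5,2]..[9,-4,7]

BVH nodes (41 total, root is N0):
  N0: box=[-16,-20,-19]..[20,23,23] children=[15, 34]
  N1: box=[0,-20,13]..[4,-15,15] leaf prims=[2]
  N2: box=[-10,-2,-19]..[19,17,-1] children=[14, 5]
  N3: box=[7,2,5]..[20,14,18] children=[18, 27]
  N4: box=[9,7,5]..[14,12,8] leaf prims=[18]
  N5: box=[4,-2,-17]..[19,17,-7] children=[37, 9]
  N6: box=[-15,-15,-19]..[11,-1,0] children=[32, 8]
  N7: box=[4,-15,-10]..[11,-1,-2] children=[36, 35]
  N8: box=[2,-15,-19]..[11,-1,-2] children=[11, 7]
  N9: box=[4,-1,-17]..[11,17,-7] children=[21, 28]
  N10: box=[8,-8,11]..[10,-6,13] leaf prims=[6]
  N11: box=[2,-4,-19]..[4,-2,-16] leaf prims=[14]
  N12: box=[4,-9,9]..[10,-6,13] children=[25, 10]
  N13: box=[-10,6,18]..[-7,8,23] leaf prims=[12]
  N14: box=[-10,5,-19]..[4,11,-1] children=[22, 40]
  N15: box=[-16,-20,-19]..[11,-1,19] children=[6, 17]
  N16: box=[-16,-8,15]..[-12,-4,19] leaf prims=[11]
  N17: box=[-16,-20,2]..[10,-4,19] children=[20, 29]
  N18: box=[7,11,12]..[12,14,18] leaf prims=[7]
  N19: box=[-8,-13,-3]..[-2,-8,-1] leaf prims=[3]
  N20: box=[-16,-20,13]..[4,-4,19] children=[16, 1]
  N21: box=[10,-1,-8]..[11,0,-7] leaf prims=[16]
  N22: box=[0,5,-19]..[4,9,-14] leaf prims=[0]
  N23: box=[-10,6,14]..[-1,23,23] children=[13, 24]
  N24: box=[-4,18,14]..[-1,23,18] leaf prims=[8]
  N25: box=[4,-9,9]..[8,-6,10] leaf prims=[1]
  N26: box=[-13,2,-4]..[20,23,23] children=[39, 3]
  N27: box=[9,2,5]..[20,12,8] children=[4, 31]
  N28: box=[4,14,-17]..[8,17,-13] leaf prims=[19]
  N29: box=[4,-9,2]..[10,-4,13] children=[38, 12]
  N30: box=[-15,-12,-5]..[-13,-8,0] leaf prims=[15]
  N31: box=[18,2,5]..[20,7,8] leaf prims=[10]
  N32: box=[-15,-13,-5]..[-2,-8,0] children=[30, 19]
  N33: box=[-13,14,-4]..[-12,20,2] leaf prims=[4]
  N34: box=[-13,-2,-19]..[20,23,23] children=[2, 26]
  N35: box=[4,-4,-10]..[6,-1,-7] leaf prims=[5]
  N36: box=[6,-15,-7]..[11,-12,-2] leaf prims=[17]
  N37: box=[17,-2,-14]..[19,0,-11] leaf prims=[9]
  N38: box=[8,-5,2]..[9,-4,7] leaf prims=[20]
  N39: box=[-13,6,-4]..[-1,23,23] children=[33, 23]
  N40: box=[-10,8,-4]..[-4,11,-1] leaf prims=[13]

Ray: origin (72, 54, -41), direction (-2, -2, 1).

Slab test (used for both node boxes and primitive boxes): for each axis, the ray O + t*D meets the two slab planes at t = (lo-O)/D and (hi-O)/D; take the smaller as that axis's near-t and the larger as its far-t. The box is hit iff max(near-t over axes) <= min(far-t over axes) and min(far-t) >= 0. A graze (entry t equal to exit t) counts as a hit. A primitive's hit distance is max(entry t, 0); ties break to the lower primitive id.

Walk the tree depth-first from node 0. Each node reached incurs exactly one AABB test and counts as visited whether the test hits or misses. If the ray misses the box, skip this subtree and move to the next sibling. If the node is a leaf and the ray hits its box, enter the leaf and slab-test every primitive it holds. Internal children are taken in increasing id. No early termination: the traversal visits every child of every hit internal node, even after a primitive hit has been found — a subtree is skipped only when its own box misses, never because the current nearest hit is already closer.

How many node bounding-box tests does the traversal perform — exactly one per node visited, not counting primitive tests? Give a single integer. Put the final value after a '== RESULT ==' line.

Traverse from the root:
N0 x:[26,44] y:[31/2,37] z:[22,64] -> hit [26,37], descend [15, 34]
  N15 x:[61/2,44] y:[55/2,37] z:[22,60] -> hit [61/2,37], descend [6, 17]
    N6 x:[61/2,87/2] y:[55/2,69/2] z:[22,41] -> hit [61/2,69/2], descend [8, 32]
      N8 x:[61/2,35] y:[55/2,69/2] z:[22,39] -> hit [61/2,69/2], descend [7, 11]
        N7 x:[61/2,34] y:[55/2,69/2] z:[31,39] -> hit [31,34], descend [35, 36]
          N35 x:[33,34] y:[55/2,29] z:[31,34] -> miss, prune
          N36 x:[61/2,33] y:[33,69/2] z:[34,39] -> miss, prune
        N11 x:[34,35] y:[28,29] z:[22,25] -> miss, prune
      N32 x:[37,87/2] y:[31,67/2] z:[36,41] -> miss, prune
    N17 x:[31,44] y:[29,37] z:[43,60] -> miss, prune
  N34 x:[26,85/2] y:[31/2,28] z:[22,64] -> hit [26,28], descend [2, 26]
    N2 x:[53/2,41] y:[37/2,28] z:[22,40] -> hit [53/2,28], descend [5, 14]
      N5 x:[53/2,34] y:[37/2,28] z:[24,34] -> hit [53/2,28], descend [9, 37]
        N9 x:[61/2,34] y:[37/2,55/2] z:[24,34] -> miss, prune
        N37 x:[53/2,55/2] y:[27,28] z:[27,30] -> hit [27,55/2] leaf, test {P9@t=27}
      N14 x:[34,41] y:[43/2,49/2] z:[22,40] -> miss, prune
    N26 x:[26,85/2] y:[31/2,26] z:[37,64] -> miss, prune

order=[0, 15, 6, 8, 7, 35, 36, 11, 32, 17, 34, 2, 5, 9, 37, 14, 26]  |boxes|=17  |leaves|=1  hit=P9

== RESULT ==
17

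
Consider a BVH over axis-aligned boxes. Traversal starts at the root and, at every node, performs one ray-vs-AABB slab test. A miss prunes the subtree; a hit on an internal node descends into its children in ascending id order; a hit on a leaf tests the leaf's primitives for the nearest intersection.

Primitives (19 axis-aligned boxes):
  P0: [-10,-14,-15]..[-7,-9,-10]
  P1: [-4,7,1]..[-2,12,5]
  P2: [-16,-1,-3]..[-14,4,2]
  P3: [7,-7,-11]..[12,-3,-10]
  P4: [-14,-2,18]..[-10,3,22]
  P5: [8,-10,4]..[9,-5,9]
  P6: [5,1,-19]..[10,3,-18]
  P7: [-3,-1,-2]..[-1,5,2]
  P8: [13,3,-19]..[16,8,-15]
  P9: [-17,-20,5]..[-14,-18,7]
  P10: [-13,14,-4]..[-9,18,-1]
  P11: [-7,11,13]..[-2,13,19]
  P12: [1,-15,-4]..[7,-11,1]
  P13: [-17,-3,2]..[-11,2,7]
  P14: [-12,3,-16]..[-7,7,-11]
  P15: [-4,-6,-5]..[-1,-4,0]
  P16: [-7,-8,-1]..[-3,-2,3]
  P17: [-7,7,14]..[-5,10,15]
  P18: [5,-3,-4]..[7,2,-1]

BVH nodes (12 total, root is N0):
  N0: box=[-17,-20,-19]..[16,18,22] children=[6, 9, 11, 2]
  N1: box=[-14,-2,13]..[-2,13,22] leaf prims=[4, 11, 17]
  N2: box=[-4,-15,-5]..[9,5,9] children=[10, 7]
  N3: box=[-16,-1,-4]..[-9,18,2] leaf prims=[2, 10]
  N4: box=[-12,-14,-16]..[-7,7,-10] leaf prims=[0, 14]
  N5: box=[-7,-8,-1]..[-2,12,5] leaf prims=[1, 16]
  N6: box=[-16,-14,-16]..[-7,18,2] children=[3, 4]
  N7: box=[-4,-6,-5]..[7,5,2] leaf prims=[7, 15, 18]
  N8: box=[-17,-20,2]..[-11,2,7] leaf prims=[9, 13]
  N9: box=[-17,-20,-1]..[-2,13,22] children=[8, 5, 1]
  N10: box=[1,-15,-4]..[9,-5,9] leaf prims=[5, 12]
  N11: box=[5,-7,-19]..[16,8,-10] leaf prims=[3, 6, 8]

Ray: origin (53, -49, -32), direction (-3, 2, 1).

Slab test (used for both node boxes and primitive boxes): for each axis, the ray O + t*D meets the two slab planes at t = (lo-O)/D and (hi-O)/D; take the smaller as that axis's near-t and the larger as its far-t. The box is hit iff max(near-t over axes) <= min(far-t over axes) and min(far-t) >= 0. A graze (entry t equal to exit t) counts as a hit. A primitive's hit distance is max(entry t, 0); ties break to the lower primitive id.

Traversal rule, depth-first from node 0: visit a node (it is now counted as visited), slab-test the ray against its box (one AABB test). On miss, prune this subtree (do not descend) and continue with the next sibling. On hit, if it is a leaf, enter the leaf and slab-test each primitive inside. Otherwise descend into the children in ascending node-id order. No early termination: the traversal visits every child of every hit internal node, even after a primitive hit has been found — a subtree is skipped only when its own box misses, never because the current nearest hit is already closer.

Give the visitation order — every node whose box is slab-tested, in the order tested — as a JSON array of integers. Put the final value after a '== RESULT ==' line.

Trace the traversal:
N0 x:[37/3,70/3] y:[29/2,67/2] z:[13,54] -> hit [29/2,70/3], descend [2, 6, 9, 11]
  N2 x:[44/3,19] y:[17,27] z:[27,41] -> miss, prune
  N6 x:[20,23] y:[35/2,67/2] z:[16,34] -> hit [20,23], descend [3, 4]
    N3 x:[62/3,23] y:[24,67/2] z:[28,34] -> miss, prune
    N4 x:[20,65/3] y:[35/2,28] z:[16,22] -> hit [20,65/3] leaf, test {P0@t=20, P14(miss)}
  N9 x:[55/3,70/3] y:[29/2,31] z:[31,54] -> miss, prune
  N11 x:[37/3,16] y:[21,57/2] z:[13,22] -> miss, prune

7 AABB tests over nodes [0, 2, 6, 3, 4, 9, 11]; 1 leaf entered; closest P0.

== RESULT ==
[0, 2, 6, 3, 4, 9, 11]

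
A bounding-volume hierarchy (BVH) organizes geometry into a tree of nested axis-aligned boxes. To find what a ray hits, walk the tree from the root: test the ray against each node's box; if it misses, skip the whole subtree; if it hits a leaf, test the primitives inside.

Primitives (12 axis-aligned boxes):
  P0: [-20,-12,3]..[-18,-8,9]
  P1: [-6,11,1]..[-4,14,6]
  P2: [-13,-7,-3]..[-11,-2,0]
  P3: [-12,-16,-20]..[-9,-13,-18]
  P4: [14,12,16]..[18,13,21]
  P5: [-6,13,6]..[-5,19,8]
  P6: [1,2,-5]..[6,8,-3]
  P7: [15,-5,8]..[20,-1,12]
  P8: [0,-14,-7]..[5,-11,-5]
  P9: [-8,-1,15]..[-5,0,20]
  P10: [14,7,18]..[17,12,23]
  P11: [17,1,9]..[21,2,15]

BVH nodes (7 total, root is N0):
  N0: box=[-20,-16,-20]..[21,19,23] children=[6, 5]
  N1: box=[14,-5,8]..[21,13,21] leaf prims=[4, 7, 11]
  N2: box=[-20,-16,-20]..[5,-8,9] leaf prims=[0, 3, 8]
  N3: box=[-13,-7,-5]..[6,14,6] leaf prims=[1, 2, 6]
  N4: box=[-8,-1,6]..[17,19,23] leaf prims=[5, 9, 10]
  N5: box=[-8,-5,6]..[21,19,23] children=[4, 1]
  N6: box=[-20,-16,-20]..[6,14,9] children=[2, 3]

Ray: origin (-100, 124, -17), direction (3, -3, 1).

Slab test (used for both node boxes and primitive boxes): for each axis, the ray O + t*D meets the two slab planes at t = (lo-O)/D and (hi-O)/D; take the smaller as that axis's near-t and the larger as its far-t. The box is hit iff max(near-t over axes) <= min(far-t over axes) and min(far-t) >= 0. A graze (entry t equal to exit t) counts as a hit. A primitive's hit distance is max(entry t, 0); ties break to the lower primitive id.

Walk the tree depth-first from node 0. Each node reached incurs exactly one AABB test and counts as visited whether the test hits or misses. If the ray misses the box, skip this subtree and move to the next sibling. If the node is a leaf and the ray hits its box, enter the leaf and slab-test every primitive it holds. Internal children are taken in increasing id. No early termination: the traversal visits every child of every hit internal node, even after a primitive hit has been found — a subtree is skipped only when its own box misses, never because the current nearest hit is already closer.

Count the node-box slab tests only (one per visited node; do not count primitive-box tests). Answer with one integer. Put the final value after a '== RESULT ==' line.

Traverse from the root:
N0 x:[80/3,121/3] y:[35,140/3] z:[-3,40] -> hit [35,40], descend [5, 6]
  N5 x:[92/3,121/3] y:[35,43] z:[23,40] -> hit [35,40], descend [1, 4]
    N1 x:[38,121/3] y:[37,43] z:[25,38] -> hit [38,38] leaf, test {P4(miss), P7(miss), P11(miss)}
    N4 x:[92/3,39] y:[35,125/3] z:[23,40] -> hit [35,39] leaf, test {P5(miss), P9(miss), P10@t=38}
  N6 x:[80/3,106/3] y:[110/3,140/3] z:[-3,26] -> miss, prune

Visited [0, 5, 1, 4, 6]. Tests: 5 box, 2 leaf. Nearest: P10.

== RESULT ==
5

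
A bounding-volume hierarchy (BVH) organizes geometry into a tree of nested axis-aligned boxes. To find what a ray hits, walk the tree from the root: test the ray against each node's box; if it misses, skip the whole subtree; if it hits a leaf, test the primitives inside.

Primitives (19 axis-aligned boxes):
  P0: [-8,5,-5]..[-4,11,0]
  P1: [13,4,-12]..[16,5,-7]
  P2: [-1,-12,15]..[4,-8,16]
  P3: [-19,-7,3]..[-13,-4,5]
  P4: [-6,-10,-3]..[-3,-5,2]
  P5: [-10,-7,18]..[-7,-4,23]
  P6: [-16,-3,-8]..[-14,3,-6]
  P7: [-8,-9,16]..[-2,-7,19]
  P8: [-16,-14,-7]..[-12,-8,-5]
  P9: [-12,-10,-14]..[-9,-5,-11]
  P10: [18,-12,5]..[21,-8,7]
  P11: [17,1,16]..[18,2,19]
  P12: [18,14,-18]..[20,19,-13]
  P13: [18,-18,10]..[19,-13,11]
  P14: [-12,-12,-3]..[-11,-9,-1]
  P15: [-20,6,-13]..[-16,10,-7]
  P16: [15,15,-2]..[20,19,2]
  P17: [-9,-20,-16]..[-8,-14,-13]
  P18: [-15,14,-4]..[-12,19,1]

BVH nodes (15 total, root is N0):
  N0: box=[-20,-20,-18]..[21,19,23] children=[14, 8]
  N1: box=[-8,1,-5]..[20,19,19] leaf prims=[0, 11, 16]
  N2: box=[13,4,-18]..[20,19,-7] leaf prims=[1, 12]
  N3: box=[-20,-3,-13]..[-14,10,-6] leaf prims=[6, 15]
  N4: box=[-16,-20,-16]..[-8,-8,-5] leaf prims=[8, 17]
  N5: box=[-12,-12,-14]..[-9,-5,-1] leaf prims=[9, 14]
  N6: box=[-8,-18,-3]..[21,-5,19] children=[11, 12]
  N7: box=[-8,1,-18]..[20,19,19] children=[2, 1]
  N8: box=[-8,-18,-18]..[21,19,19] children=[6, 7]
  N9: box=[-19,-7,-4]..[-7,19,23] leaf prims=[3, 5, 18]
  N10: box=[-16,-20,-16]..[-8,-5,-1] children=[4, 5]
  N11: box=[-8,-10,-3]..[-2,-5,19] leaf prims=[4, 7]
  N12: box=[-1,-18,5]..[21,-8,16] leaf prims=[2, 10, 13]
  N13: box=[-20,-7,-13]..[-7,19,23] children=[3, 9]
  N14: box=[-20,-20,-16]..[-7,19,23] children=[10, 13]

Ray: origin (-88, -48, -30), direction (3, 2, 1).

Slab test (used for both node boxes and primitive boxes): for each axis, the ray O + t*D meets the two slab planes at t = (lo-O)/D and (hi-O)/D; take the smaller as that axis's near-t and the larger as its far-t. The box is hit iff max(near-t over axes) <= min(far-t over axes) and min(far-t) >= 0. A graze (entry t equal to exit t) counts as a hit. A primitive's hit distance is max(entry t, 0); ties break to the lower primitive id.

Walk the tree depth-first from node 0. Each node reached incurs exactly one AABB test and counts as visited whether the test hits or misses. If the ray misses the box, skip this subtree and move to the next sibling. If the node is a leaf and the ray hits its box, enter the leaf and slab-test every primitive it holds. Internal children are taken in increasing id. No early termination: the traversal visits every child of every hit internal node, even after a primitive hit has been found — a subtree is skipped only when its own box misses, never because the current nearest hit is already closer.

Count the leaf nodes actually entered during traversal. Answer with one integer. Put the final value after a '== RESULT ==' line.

Walk:
N0 x:[68/3,109/3] y:[14,67/2] z:[12,53] -> hit [68/3,67/2], descend [8, 14]
  N8 x:[80/3,109/3] y:[15,67/2] z:[12,49] -> hit [80/3,67/2], descend [6, 7]
    N6 x:[80/3,109/3] y:[15,43/2] z:[27,49] -> miss, prune
    N7 x:[80/3,36] y:[49/2,67/2] z:[12,49] -> hit [80/3,67/2], descend [1, 2]
      N1 x:[80/3,36] y:[49/2,67/2] z:[25,49] -> hit [80/3,67/2] leaf, test {P0@t=80/3, P11(miss), P16(miss)}
      N2 x:[101/3,36] y:[26,67/2] z:[12,23] -> miss, prune
  N14 x:[68/3,27] y:[14,67/2] z:[14,53] -> hit [68/3,27], descend [10, 13]
    N10 x:[24,80/3] y:[14,43/2] z:[14,29] -> miss, prune
    N13 x:[68/3,27] y:[41/2,67/2] z:[17,53] -> hit [68/3,27], descend [3, 9]
      N3 x:[68/3,74/3] y:[45/2,29] z:[17,24] -> hit [68/3,24] leaf, test {P6@t=24, P15(miss)}
      N9 x:[23,27] y:[41/2,67/2] z:[26,53] -> hit [26,27] leaf, test {P3(miss), P5(miss), P18(miss)}

11 AABB tests over nodes [0, 8, 6, 7, 1, 2, 14, 10, 13, 3, 9]; 3 leaves entered; closest P6.

== RESULT ==
3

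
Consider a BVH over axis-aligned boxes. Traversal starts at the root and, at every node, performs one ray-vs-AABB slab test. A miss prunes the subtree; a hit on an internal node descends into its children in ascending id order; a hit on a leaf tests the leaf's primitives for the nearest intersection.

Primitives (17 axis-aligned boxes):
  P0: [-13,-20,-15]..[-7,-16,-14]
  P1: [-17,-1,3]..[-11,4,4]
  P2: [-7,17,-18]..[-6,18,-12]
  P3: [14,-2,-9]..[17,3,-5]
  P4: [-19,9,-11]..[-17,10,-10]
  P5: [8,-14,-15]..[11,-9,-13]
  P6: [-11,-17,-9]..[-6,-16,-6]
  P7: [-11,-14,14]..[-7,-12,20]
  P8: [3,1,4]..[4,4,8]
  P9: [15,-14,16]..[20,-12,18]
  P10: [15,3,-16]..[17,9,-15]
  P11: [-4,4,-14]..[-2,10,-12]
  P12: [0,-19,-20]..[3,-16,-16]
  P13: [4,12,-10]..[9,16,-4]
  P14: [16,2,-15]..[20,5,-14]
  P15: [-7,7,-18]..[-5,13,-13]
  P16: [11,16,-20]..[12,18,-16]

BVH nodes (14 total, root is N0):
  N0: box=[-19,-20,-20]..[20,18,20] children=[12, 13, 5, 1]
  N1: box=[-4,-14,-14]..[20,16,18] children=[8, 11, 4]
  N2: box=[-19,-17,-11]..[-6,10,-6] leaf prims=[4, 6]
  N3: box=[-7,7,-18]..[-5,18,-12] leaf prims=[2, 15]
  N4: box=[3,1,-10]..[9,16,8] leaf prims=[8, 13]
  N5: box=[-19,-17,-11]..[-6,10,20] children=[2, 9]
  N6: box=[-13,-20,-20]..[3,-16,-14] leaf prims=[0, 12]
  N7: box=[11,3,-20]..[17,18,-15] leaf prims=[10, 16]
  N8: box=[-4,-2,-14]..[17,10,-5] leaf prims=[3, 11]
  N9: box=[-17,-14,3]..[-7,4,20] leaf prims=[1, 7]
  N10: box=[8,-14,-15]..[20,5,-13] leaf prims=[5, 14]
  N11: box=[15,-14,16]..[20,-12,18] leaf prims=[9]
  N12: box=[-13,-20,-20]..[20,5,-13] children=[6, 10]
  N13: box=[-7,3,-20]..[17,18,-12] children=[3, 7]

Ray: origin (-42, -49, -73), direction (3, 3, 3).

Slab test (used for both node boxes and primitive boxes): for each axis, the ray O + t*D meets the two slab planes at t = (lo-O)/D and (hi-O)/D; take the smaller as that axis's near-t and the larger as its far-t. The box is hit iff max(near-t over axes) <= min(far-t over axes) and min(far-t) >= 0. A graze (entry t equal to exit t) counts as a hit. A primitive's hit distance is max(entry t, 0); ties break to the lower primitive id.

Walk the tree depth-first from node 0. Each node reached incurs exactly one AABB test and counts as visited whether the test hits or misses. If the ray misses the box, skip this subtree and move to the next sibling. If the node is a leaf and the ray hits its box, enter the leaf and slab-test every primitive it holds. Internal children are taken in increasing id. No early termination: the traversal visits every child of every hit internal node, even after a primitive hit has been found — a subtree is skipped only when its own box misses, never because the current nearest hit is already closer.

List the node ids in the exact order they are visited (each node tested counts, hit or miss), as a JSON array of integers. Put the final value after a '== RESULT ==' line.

Traverse from the root:
N0 x:[23/3,62/3] y:[29/3,67/3] z:[53/3,31] -> hit [53/3,62/3], descend [1, 5, 12, 13]
  N1 x:[38/3,62/3] y:[35/3,65/3] z:[59/3,91/3] -> hit [59/3,62/3], descend [4, 8, 11]
    N4 x:[15,17] y:[50/3,65/3] z:[21,27] -> miss, prune
    N8 x:[38/3,59/3] y:[47/3,59/3] z:[59/3,68/3] -> hit [59/3,59/3] leaf, test {P3(miss), P11(miss)}
    N11 x:[19,62/3] y:[35/3,37/3] z:[89/3,91/3] -> miss, prune
  N5 x:[23/3,12] y:[32/3,59/3] z:[62/3,31] -> miss, prune
  N12 x:[29/3,62/3] y:[29/3,18] z:[53/3,20] -> hit [53/3,18], descend [6, 10]
    N6 x:[29/3,15] y:[29/3,11] z:[53/3,59/3] -> miss, prune
    N10 x:[50/3,62/3] y:[35/3,18] z:[58/3,20] -> miss, prune
  N13 x:[35/3,59/3] y:[52/3,67/3] z:[53/3,61/3] -> hit [53/3,59/3], descend [3, 7]
    N3 x:[35/3,37/3] y:[56/3,67/3] z:[55/3,61/3] -> miss, prune
    N7 x:[53/3,59/3] y:[52/3,67/3] z:[53/3,58/3] -> hit [53/3,58/3] leaf, test {P10@t=19, P16(miss)}

12 AABB tests over nodes [0, 1, 4, 8, 11, 5, 12, 6, 10, 13, 3, 7]; 2 leaves entered; closest P10.

== RESULT ==
[0, 1, 4, 8, 11, 5, 12, 6, 10, 13, 3, 7]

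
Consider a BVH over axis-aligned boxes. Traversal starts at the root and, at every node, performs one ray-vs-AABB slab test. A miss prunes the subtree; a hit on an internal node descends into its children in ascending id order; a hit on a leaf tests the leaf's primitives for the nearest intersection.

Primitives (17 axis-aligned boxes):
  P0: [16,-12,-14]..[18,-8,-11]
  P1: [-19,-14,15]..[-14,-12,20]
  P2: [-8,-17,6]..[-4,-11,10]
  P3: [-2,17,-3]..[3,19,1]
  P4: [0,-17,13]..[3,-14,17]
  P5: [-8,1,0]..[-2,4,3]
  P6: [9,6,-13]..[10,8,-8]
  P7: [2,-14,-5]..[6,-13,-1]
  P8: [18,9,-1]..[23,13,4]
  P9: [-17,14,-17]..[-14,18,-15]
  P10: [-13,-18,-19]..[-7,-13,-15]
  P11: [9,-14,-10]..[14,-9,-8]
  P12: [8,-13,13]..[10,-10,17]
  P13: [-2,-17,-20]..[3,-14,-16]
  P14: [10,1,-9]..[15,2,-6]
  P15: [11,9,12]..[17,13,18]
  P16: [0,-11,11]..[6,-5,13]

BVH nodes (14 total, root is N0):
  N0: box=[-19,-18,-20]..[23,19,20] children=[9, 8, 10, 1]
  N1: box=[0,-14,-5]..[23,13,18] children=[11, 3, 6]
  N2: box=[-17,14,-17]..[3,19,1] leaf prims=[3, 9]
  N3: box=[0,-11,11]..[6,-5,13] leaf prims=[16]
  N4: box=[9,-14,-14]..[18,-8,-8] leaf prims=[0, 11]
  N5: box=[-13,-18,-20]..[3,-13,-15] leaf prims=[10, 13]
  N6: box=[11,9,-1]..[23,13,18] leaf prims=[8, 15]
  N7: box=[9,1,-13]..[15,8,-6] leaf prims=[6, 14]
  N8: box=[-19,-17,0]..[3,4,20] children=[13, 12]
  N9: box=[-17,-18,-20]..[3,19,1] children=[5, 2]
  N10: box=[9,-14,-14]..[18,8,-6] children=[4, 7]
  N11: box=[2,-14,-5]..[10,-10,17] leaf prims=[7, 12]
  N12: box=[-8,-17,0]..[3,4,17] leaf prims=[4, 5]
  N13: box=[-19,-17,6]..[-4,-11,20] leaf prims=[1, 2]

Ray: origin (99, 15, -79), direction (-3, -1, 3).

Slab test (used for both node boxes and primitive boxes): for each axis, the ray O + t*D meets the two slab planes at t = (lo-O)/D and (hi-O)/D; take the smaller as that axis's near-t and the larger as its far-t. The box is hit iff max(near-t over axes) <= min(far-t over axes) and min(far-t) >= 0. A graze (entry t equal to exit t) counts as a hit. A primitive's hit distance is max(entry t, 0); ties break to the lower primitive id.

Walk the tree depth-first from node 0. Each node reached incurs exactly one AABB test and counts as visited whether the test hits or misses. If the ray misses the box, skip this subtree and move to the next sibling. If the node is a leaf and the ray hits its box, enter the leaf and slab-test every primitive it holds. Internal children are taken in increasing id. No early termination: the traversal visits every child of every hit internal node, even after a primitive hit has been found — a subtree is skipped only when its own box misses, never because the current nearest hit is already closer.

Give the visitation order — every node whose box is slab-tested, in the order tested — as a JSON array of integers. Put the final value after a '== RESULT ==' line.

Traverse from the root:
N0 x:[76/3,118/3] y:[-4,33] z:[59/3,33] -> hit [76/3,33], descend [1, 8, 9, 10]
  N1 x:[76/3,33] y:[2,29] z:[74/3,97/3] -> hit [76/3,29], descend [3, 6, 11]
    N3 x:[31,33] y:[20,26] z:[30,92/3] -> miss, prune
    N6 x:[76/3,88/3] y:[2,6] z:[26,97/3] -> miss, prune
    N11 x:[89/3,97/3] y:[25,29] z:[74/3,32] -> miss, prune
  N8 x:[32,118/3] y:[11,32] z:[79/3,33] -> hit [32,32], descend [12, 13]
    N12 x:[32,107/3] y:[11,32] z:[79/3,32] -> hit [32,32] leaf, test {P4@t=32, P5(miss)}
    N13 x:[103/3,118/3] y:[26,32] z:[85/3,33] -> miss, prune
  N9 x:[32,116/3] y:[-4,33] z:[59/3,80/3] -> miss, prune
  N10 x:[27,30] y:[7,29] z:[65/3,73/3] -> miss, prune

Summary -> nodes [0, 1, 3, 6, 11, 8, 12, 13, 9, 10]; box-tests=10; leaf-entries=1; first=P4

== RESULT ==
[0, 1, 3, 6, 11, 8, 12, 13, 9, 10]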